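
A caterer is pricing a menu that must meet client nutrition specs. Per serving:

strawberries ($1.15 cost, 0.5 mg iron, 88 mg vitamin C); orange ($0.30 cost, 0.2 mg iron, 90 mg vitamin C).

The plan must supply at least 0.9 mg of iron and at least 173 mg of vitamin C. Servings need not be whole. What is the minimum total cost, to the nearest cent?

$1.35

For a min-cost LP with two ≥-constraints, a basic feasible solution has at most two positive variables.
strawberries only: max(0.9/0.5, 173/88) = 1.966 servings → $2.26.
orange only: max(0.9/0.2, 173/90) = 4.5 servings → $1.35.
strawberries + orange with both tight: 1.693 servings and 0.2664 servings → $2.03.
Cheapest feasible corner: $1.35.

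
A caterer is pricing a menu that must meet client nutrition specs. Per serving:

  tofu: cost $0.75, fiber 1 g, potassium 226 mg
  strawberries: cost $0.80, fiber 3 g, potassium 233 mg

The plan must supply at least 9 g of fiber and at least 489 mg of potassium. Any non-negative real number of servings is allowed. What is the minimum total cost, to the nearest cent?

$2.40

Minimising a linear cost over {fiber ≥ 9, potassium ≥ 489, servings ≥ 0} — the optimum is at a vertex, using one or two foods.
tofu only: max(9/1, 489/226) = 9 servings → $6.75.
strawberries only: max(9/3, 489/233) = 3 servings → $2.40.
tofu + strawberries: intersection lies outside the first quadrant.
So the least-cost plan costs $2.40.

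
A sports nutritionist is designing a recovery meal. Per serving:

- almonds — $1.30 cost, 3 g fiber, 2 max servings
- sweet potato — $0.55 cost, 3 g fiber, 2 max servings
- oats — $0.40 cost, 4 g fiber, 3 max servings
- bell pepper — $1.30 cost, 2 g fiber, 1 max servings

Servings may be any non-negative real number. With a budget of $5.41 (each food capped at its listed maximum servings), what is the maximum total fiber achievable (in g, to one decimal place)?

24.8 g

Fiber per dollar: oats 10, sweet potato 5.455, almonds 2.308, bell pepper 1.538.
Take 3 servings of oats: spends $1.20, +12.0 g fiber (running total 12.0 g).
Take 2 servings of sweet potato: spends $1.10, +6.0 g fiber (running total 18.0 g).
Take 2 servings of almonds: spends $2.60, +6.0 g fiber (running total 24.0 g).
Take 0.3923 servings of bell pepper: spends $0.51, +0.8 g fiber (running total 24.8 g).
Filling greedily by fiber-per-dollar is optimal for one linear limit, giving 24.8 g.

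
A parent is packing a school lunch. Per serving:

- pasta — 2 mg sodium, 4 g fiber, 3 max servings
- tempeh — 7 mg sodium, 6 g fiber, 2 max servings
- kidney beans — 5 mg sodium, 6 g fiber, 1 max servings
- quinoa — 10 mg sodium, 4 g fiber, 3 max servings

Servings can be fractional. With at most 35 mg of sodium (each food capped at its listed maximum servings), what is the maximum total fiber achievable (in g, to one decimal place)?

Fiber per mg sodium: pasta 2, kidney beans 1.2, tempeh 0.8571, quinoa 0.4.
Take 3 servings of pasta: uses 6 mg sodium, +12.0 g fiber (running total 12.0 g).
Take 1 serving of kidney beans: uses 5 mg sodium, +6.0 g fiber (running total 18.0 g).
Take 2 servings of tempeh: uses 14 mg sodium, +12.0 g fiber (running total 30.0 g).
Take 1 serving of quinoa: uses 10 mg sodium, +4.0 g fiber (running total 34.0 g).
Greedy by best ratio exhausts the sodium allowance optimally: 34.0 g.

34.0 g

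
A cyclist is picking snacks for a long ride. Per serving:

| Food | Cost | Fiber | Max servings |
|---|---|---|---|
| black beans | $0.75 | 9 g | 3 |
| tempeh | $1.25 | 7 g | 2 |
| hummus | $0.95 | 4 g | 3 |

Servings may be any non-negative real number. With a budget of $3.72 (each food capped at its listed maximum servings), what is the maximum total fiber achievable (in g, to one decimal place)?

Fiber per dollar: black beans 12, tempeh 5.6, hummus 4.211.
Take 3 servings of black beans: spends $2.25, +27.0 g fiber (running total 27.0 g).
Take 1.176 servings of tempeh: spends $1.47, +8.2 g fiber (running total 35.2 g).
Greedy by best ratio exhausts the cost allowance optimally: 35.2 g.

35.2 g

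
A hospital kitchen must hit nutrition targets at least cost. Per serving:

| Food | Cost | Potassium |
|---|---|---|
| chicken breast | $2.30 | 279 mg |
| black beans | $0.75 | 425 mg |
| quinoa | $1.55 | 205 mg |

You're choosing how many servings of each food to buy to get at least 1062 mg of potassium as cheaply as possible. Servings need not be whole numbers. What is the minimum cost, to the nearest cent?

Cost per mg of potassium: black beans $0.0018, quinoa $0.0076, chicken breast $0.0082.
With no serving limits, use only black beans: 1062 mg / 425 mg = 2.499 servings × $0.75 = $1.87.

$1.87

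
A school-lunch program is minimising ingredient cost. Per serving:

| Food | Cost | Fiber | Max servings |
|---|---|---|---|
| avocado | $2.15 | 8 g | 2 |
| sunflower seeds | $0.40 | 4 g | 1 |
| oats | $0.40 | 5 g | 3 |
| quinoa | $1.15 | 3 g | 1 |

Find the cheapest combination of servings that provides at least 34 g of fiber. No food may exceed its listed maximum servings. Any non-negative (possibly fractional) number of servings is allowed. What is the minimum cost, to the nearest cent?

$5.63

Cost per g of fiber: oats $0.0800, sunflower seeds $0.1000, avocado $0.2687, quinoa $0.3833.
Take 3 servings of oats: +15.0 g fiber for $1.20 (total $1.20, still need 19.0 g).
Take 1 serving of sunflower seeds: +4.0 g fiber for $0.40 (total $1.60, still need 15.0 g).
Take 1.875 servings of avocado: +15.0 g fiber for $4.03 (total $5.63, still need 0.0 g).
Filling from the cheapest source first is optimal under one linear minimum: $5.63.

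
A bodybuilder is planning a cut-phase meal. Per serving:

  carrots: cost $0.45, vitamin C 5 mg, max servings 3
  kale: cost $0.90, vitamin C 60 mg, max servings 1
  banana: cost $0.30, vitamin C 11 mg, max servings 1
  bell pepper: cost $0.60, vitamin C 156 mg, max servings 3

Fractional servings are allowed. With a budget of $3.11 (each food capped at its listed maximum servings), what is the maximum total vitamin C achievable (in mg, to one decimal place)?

Vitamin C per dollar: bell pepper 260, kale 66.67, banana 36.67, carrots 11.11.
Take 3 servings of bell pepper: spends $1.80, +468.0 mg vitamin C (running total 468.0 mg).
Take 1 serving of kale: spends $0.90, +60.0 mg vitamin C (running total 528.0 mg).
Take 1 serving of banana: spends $0.30, +11.0 mg vitamin C (running total 539.0 mg).
Take 0.2444 servings of carrots: spends $0.11, +1.2 mg vitamin C (running total 540.2 mg).
Greedy by best ratio exhausts the cost allowance optimally: 540.2 mg.

540.2 mg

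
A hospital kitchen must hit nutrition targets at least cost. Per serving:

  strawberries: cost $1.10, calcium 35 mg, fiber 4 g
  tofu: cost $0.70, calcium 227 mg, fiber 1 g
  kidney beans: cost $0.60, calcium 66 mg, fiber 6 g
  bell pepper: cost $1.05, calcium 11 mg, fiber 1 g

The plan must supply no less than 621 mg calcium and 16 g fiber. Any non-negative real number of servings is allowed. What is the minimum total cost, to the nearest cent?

strawberries only: max(621/35, 16/4) = 17.74 servings → $19.52.
tofu only: max(621/227, 16/1) = 16 servings → $11.20.
kidney beans only: max(621/66, 16/6) = 9.409 servings → $5.65.
bell pepper only: max(621/11, 16/1) = 56.45 servings → $59.28.
strawberries + tofu with both tight: 3.449 servings and 2.204 servings → $5.34.
strawberries + kidney beans with both targets exact would need a negative amount; discard.
strawberries + bell pepper with both targets exact would need a negative amount; discard.
tofu + kidney beans with both tight: 2.06 servings and 2.323 servings → $2.84.
tofu + bell pepper with both tight: 2.06 servings and 13.94 servings → $16.08.
kidney beans + bell pepper (both tight): parallel constraints — no distinct corner.
Cheapest feasible corner: $2.84.

$2.84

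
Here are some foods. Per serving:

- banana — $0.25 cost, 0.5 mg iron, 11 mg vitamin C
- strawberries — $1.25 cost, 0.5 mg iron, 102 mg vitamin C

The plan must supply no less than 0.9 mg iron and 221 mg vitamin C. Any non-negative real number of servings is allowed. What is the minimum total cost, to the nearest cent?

$2.71

An LP optimum is at a vertex; with two nutrient constraints at most two foods are used. Check each candidate.
banana only: max(0.9/0.5, 221/11) = 20.09 servings → $5.02.
strawberries only: max(0.9/0.5, 221/102) = 2.167 servings → $2.71.
banana + strawberries: intersection lies outside the first quadrant.
The minimum over all feasible corners is $2.71.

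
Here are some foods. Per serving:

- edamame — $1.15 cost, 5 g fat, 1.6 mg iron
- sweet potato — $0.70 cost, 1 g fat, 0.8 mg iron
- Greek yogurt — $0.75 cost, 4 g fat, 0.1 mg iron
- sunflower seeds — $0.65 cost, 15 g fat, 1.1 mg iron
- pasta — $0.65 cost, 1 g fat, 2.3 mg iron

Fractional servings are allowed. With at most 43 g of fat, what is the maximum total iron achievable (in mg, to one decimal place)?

Iron per g fat: pasta 2.3, sweet potato 0.8, edamame 0.32, sunflower seeds 0.07333, Greek yogurt 0.025.
With no serving limits, spend the whole fat allowance on pasta: 43 g / 1 g × 2.3 mg = 98.9 mg.

98.9 mg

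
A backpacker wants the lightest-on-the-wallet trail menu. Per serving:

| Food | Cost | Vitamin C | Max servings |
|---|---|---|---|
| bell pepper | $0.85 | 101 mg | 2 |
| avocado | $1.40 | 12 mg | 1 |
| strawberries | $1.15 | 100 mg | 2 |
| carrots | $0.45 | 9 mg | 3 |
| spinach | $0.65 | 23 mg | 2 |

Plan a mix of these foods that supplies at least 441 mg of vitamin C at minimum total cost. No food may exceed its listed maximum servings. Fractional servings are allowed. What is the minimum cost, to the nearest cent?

Cost per mg of vitamin C: bell pepper $0.0084, strawberries $0.0115, spinach $0.0283, carrots $0.0500, avocado $0.1167.
Take 2 servings of bell pepper: +202.0 mg vitamin C for $1.70 (total $1.70, still need 239.0 mg).
Take 2 servings of strawberries: +200.0 mg vitamin C for $2.30 (total $4.00, still need 39.0 mg).
Take 1.696 servings of spinach: +39.0 mg vitamin C for $1.10 (total $5.10, still need 0.0 mg).
Filling from the cheapest source first is optimal under one linear minimum: $5.10.

$5.10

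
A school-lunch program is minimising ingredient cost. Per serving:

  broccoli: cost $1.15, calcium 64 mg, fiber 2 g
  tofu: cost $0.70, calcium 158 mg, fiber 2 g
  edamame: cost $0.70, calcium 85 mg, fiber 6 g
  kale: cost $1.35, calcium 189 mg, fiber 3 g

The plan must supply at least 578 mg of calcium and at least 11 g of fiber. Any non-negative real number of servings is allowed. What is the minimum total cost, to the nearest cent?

Compare the cost at each extreme point of the feasible region.
broccoli only: max(578/64, 11/2) = 9.031 servings → $10.39.
tofu only: max(578/158, 11/2) = 5.5 servings → $3.85.
edamame only: max(578/85, 11/6) = 6.8 servings → $4.76.
kale only: max(578/189, 11/3) = 3.667 servings → $4.95.
broccoli + tofu with both tight: 3.096 servings and 2.404 servings → $5.24.
broccoli + edamame: intersection lies outside the first quadrant.
broccoli + kale with both tight: 1.855 servings and 2.43 servings → $5.41.
tofu + edamame with both tight: 3.256 servings and 0.7481 servings → $2.80.
tofu + kale: intersection lies outside the first quadrant.
edamame + kale with both tight: 0.3925 servings and 2.882 servings → $4.17.
Cheapest feasible corner: $2.80.

$2.80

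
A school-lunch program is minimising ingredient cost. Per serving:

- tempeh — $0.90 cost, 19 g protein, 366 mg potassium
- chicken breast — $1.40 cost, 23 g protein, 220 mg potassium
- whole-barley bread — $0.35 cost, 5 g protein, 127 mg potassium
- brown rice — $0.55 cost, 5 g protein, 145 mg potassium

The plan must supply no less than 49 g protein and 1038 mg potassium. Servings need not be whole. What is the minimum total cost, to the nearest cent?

For a min-cost LP with two ≥-constraints, a basic feasible solution has at most two positive variables.
tempeh only: max(49/19, 1038/366) = 2.836 servings → $2.55.
chicken breast only: max(49/23, 1038/220) = 4.718 servings → $6.61.
whole-barley bread only: max(49/5, 1038/127) = 9.8 servings → $3.43.
brown rice only: max(49/5, 1038/145) = 9.8 servings → $5.39.
tempeh + chicken breast: intersection lies outside the first quadrant.
tempeh + whole-barley bread with both tight: 1.772 servings and 3.067 servings → $2.67.
tempeh + brown rice with both tight: 2.07 servings and 1.933 servings → $2.93.
chicken breast + whole-barley bread with both tight: 0.5673 servings and 7.191 servings → $3.31.
chicken breast + brown rice with both tight: 0.8568 servings and 5.859 servings → $4.42.
whole-barley bread + brown rice with both targets exact would need a negative amount; discard.
The minimum over all feasible corners is $2.55.

$2.55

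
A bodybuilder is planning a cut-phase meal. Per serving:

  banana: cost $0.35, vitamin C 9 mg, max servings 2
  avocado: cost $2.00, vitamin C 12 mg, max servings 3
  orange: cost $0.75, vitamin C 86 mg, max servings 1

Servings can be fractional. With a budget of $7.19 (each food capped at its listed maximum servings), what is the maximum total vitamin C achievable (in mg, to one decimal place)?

Vitamin C per dollar: orange 114.7, banana 25.71, avocado 6.
Take 1 serving of orange: spends $0.75, +86.0 mg vitamin C (running total 86.0 mg).
Take 2 servings of banana: spends $0.70, +18.0 mg vitamin C (running total 104.0 mg).
Take 2.87 servings of avocado: spends $5.74, +34.4 mg vitamin C (running total 138.4 mg).
Filling greedily by vitamin C-per-dollar is optimal for one linear limit, giving 138.4 mg.

138.4 mg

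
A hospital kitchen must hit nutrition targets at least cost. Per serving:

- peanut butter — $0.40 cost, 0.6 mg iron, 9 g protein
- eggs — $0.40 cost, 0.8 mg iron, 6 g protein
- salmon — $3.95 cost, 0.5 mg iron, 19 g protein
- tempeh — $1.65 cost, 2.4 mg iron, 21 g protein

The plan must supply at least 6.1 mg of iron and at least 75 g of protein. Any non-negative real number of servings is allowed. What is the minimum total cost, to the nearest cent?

$3.70

Two binding constraints pin down two serving amounts, so the optimal mix uses at most two foods. The candidates are each food alone (scaled to the tighter of iron/protein) and each pair with both constraints tight.
peanut butter only: max(6.1/0.6, 75/9) = 10.17 servings → $4.07.
eggs only: max(6.1/0.8, 75/6) = 12.5 servings → $5.00.
salmon only: max(6.1/0.5, 75/19) = 12.2 servings → $48.19.
tempeh only: max(6.1/2.4, 75/21) = 3.571 servings → $5.89.
peanut butter + eggs with both tight: 6.5 servings and 2.75 servings → $3.70.
peanut butter + salmon with both targets exact would need a negative amount; discard.
peanut butter + tempeh with both tight: 5.767 servings and 1.1 servings → $4.12.
eggs + salmon with both tight: 6.426 servings and 1.918 servings → $10.15.
eggs + tempeh: intersection lies outside the first quadrant.
salmon + tempeh with both tight: 1.479 servings and 2.234 servings → $9.53.
Cheapest feasible corner: $3.70.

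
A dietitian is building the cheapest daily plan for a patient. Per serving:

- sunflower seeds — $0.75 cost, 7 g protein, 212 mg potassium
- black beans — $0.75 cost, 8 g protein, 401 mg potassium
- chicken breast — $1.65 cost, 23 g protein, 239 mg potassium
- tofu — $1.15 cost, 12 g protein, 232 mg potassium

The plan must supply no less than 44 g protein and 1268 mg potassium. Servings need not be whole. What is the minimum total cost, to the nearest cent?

This is a tiny linear program; its minimum lies at a vertex of the feasible set. List the vertices and price them.
sunflower seeds only: max(44/7, 1268/212) = 6.286 servings → $4.71.
black beans only: max(44/8, 1268/401) = 5.5 servings → $4.12.
chicken breast only: max(44/23, 1268/239) = 5.305 servings → $8.75.
tofu only: max(44/12, 1268/232) = 5.466 servings → $6.29.
sunflower seeds + black beans: the both-tight solution has a negative serving — not a feasible corner.
sunflower seeds + chicken breast with both tight: 5.822 servings and 0.1411 servings → $4.60.
sunflower seeds + tofu with both tight: 5.443 servings and 0.4913 servings → $4.65.
black beans + chicken breast with both tight: 2.551 servings and 1.026 servings → $3.61.
black beans + tofu with both tight: 1.694 servings and 2.537 servings → $4.19.
chicken breast + tofu with both targets exact would need a negative amount; discard.
So the least-cost plan costs $3.61.

$3.61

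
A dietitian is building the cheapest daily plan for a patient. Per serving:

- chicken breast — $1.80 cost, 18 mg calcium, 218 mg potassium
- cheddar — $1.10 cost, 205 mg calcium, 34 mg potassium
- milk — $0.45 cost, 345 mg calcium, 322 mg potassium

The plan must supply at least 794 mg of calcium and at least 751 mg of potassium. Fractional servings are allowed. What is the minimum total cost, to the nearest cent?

$1.05

chicken breast only: max(794/18, 751/218) = 44.11 servings → $79.40.
cheddar only: max(794/205, 751/34) = 22.09 servings → $24.30.
milk only: max(794/345, 751/322) = 2.332 servings → $1.05.
chicken breast + cheddar with both tight: 2.88 servings and 3.62 servings → $9.17.
chicken breast + milk with both tight: 0.04937 servings and 2.299 servings → $1.12.
cheddar + milk: intersection lies outside the first quadrant.
Cheapest feasible corner: $1.05.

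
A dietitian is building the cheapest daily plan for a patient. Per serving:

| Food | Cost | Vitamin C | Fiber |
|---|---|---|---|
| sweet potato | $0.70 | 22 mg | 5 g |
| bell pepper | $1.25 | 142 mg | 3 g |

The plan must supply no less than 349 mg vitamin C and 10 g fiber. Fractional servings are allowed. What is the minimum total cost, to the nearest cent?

The cheapest plan sits at a corner of the feasible region — with two constraints it uses at most two foods.
sweet potato only: max(349/22, 10/5) = 15.86 servings → $11.10.
bell pepper only: max(349/142, 10/3) = 3.333 servings → $4.17.
sweet potato + bell pepper with both tight: 0.5792 servings and 2.368 servings → $3.37.
So the least-cost plan costs $3.37.

$3.37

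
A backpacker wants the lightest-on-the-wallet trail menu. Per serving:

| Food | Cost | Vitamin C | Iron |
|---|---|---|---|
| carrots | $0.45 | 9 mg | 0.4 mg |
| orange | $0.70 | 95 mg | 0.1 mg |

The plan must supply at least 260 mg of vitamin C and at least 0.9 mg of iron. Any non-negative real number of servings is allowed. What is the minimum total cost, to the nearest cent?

$2.53

With two linear requirements the optimum uses one or two foods; enumerate the corners.
carrots only: max(260/9, 0.9/0.4) = 28.89 servings → $13.00.
orange only: max(260/95, 0.9/0.1) = 9 servings → $6.30.
carrots + orange with both tight: 1.604 servings and 2.585 servings → $2.53.
So the least-cost plan costs $2.53.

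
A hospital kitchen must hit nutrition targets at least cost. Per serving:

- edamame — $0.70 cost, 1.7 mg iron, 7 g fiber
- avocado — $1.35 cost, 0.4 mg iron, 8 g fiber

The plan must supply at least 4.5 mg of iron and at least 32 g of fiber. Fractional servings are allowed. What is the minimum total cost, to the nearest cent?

edamame only: max(4.5/1.7, 32/7) = 4.571 servings → $3.20.
avocado only: max(4.5/0.4, 32/8) = 11.25 servings → $15.19.
edamame + avocado with both tight: 2.148 servings and 2.12 servings → $4.37.
The minimum over all feasible corners is $3.20.

$3.20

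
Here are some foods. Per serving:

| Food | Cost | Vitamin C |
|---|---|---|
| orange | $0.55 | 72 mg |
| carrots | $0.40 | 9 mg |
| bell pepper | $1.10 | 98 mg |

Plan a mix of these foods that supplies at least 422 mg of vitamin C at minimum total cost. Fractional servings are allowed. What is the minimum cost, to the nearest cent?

$3.22

Cost per mg of vitamin C: orange $0.0076, bell pepper $0.0112, carrots $0.0444.
With no serving limits, use only orange: 422 mg / 72 mg = 5.861 servings × $0.55 = $3.22.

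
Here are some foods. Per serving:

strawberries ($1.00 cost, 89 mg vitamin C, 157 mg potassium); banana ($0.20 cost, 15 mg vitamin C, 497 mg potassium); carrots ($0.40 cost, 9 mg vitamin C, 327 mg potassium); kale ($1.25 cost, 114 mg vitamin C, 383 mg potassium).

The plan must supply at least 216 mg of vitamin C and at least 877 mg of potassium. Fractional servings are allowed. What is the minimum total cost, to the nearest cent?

$2.38

At the optimum either one food covers both requirements or two foods hit both targets exactly; no other combination can be cheaper.
strawberries only: max(216/89, 877/157) = 5.586 servings → $5.59.
banana only: max(216/15, 877/497) = 14.4 servings → $2.88.
carrots only: max(216/9, 877/327) = 24 servings → $9.60.
kale only: max(216/114, 877/383) = 2.29 servings → $2.86.
strawberries + banana with both tight: 2.249 servings and 1.054 servings → $2.46.
strawberries + carrots with both tight: 2.266 servings and 1.594 servings → $2.90.
strawberries + kale: the both-tight solution has a negative serving — not a feasible corner.
banana + carrots: intersection lies outside the first quadrant.
banana + kale with both tight: 0.3388 servings and 1.85 servings → $2.38.
carrots + kale with both tight: 0.5099 servings and 1.854 servings → $2.52.
So the least-cost plan costs $2.38.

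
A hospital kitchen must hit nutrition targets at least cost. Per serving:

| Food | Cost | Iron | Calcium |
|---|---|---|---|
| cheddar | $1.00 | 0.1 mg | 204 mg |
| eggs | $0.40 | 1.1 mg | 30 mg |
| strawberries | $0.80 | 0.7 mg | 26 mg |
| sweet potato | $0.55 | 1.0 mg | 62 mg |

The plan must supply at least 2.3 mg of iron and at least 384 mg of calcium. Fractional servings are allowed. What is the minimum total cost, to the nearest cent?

$2.37

Minimising a linear cost over {iron ≥ 2.3, calcium ≥ 384, servings ≥ 0} — the optimum is at a vertex, using one or two foods.
cheddar only: max(2.3/0.1, 384/204) = 23 servings → $23.00.
eggs only: max(2.3/1.1, 384/30) = 12.8 servings → $5.12.
strawberries only: max(2.3/0.7, 384/26) = 14.77 servings → $11.82.
sweet potato only: max(2.3/1.0, 384/62) = 6.194 servings → $3.41.
cheddar + eggs with both tight: 1.596 servings and 1.946 servings → $2.37.
cheddar + strawberries with both tight: 1.491 servings and 3.073 servings → $3.95.
cheddar + sweet potato with both tight: 1.22 servings and 2.178 servings → $2.42.
eggs + strawberries: the both-tight solution has a negative serving — not a feasible corner.
eggs + sweet potato: the both-tight solution has a negative serving — not a feasible corner.
strawberries + sweet potato with both targets exact would need a negative amount; discard.
So the least-cost plan costs $2.37.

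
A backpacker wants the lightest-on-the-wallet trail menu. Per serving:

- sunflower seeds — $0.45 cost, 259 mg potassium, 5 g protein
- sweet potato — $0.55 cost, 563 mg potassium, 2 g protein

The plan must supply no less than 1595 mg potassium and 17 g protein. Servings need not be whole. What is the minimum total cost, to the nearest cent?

$2.11

sunflower seeds only: max(1595/259, 17/5) = 6.158 servings → $2.77.
sweet potato only: max(1595/563, 17/2) = 8.5 servings → $4.67.
sunflower seeds + sweet potato with both tight: 2.778 servings and 1.555 servings → $2.11.
So the least-cost plan costs $2.11.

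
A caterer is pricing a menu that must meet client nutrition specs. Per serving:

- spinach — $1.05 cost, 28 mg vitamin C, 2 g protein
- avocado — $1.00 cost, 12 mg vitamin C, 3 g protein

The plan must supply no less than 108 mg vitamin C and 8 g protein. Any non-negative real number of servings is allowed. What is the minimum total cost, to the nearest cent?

$4.12

The cheapest plan sits at a corner of the feasible region — with two constraints it uses at most two foods.
spinach only: max(108/28, 8/2) = 4 servings → $4.20.
avocado only: max(108/12, 8/3) = 9 servings → $9.00.
spinach + avocado with both tight: 3.8 servings and 0.1333 servings → $4.12.
So the least-cost plan costs $4.12.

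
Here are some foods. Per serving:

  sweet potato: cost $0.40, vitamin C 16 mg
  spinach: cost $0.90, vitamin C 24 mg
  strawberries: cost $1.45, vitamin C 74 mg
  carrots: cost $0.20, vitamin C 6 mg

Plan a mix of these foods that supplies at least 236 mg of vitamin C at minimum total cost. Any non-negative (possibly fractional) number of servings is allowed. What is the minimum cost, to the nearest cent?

$4.62

Cost per mg of vitamin C: strawberries $0.0196, sweet potato $0.0250, carrots $0.0333, spinach $0.0375.
With no serving limits, use only strawberries: 236 mg / 74 mg = 3.189 servings × $1.45 = $4.62.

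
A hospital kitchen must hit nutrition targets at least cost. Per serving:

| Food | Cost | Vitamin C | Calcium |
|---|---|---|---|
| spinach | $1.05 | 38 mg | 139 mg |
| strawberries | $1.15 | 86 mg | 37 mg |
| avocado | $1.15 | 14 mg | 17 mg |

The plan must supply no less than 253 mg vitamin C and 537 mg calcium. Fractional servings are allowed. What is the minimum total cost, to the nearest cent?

Check every corner: each single food scaled to meet both minima, and each pair solved so both constraints bind.
spinach only: max(253/38, 537/139) = 6.658 servings → $6.99.
strawberries only: max(253/86, 537/37) = 14.51 servings → $16.69.
avocado only: max(253/14, 537/17) = 31.59 servings → $36.33.
spinach + strawberries with both tight: 3.491 servings and 1.399 servings → $5.27.
spinach + avocado with both tight: 2.475 servings and 11.35 servings → $15.66.
strawberries + avocado with both targets exact would need a negative amount; discard.
Cheapest feasible corner: $5.27.

$5.27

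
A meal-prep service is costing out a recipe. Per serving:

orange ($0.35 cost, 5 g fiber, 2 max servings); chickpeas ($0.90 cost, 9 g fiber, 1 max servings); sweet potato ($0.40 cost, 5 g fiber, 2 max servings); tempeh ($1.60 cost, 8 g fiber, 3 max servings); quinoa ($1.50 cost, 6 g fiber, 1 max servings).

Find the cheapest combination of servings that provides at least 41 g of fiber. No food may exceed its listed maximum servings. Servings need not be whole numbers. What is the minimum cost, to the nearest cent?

Cost per g of fiber: orange $0.0700, sweet potato $0.0800, chickpeas $0.1000, tempeh $0.2000, quinoa $0.2500.
Take 2 servings of orange: +10.0 g fiber for $0.70 (total $0.70, still need 31.0 g).
Take 2 servings of sweet potato: +10.0 g fiber for $0.80 (total $1.50, still need 21.0 g).
Take 1 serving of chickpeas: +9.0 g fiber for $0.90 (total $2.40, still need 12.0 g).
Take 1.5 servings of tempeh: +12.0 g fiber for $2.40 (total $4.80, still need 0.0 g).
Filling from the cheapest source first is optimal under one linear minimum: $4.80.

$4.80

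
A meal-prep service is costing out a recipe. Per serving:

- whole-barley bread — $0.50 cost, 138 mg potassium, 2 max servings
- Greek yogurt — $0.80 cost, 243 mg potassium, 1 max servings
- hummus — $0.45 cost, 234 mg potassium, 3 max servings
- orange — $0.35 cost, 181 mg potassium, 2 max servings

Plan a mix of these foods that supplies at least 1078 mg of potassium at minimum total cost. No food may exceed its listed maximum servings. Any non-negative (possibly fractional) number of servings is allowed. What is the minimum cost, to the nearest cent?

$2.10

Cost per mg of potassium: hummus $0.0019, orange $0.0019, Greek yogurt $0.0033, whole-barley bread $0.0036.
Take 3 servings of hummus: +702.0 mg potassium for $1.35 (total $1.35, still need 376.0 mg).
Take 2 servings of orange: +362.0 mg potassium for $0.70 (total $2.05, still need 14.0 mg).
Take 0.05761 servings of Greek yogurt: +14.0 mg potassium for $0.05 (total $2.10, still need 0.0 mg).
Greedy by cheapest-per-mg is optimal for a single linear constraint, so the minimum cost is $2.10.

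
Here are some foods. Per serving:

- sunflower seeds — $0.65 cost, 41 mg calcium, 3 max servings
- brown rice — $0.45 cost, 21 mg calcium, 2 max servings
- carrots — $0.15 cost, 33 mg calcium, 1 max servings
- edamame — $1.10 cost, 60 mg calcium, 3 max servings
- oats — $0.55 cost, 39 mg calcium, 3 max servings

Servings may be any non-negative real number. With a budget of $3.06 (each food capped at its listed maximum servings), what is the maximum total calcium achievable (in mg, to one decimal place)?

229.5 mg

Calcium per dollar: carrots 220, oats 70.91, sunflower seeds 63.08, edamame 54.55, brown rice 46.67.
Take 1 serving of carrots: spends $0.15, +33.0 mg calcium (running total 33.0 mg).
Take 3 servings of oats: spends $1.65, +117.0 mg calcium (running total 150.0 mg).
Take 1.938 servings of sunflower seeds: spends $1.26, +79.5 mg calcium (running total 229.5 mg).
Greedy by best ratio exhausts the cost allowance optimally: 229.5 mg.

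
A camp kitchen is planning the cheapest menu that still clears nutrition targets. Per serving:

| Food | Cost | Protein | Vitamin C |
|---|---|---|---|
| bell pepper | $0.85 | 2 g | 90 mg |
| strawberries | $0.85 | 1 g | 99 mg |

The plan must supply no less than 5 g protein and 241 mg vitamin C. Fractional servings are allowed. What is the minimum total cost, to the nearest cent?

With two linear requirements the optimum uses one or two foods; enumerate the corners.
bell pepper only: max(5/2, 241/90) = 2.678 servings → $2.28.
strawberries only: max(5/1, 241/99) = 5 servings → $4.25.
bell pepper + strawberries with both tight: 2.352 servings and 0.2963 servings → $2.25.
So the least-cost plan costs $2.25.

$2.25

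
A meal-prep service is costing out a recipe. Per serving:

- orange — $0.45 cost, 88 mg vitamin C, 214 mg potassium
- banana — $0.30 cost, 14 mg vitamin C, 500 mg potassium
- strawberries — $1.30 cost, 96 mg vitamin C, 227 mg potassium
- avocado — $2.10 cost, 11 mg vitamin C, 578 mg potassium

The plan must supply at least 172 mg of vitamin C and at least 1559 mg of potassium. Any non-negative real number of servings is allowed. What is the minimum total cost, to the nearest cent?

$1.44

orange only: max(172/88, 1559/214) = 7.285 servings → $3.28.
banana only: max(172/14, 1559/500) = 12.29 servings → $3.69.
strawberries only: max(172/96, 1559/227) = 6.868 servings → $8.93.
avocado only: max(172/11, 1559/578) = 15.64 servings → $32.84.
orange + banana with both tight: 1.565 servings and 2.448 servings → $1.44.
orange + strawberries with both targets exact would need a negative amount; discard.
orange + avocado with both tight: 1.696 servings and 2.069 servings → $5.11.
banana + strawberries with both tight: 2.468 servings and 1.432 servings → $2.60.
banana + avocado: intersection lies outside the first quadrant.
strawberries + avocado with both tight: 1.552 servings and 2.088 servings → $6.40.
So the least-cost plan costs $1.44.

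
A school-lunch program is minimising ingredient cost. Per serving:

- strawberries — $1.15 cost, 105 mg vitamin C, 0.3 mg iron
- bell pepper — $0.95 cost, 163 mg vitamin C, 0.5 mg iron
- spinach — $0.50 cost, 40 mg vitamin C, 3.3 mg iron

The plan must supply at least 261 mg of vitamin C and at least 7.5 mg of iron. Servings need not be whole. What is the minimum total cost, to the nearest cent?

The cheapest plan sits at a corner of the feasible region — with two constraints it uses at most two foods.
strawberries only: max(261/105, 7.5/0.3) = 25 servings → $28.75.
bell pepper only: max(261/163, 7.5/0.5) = 15 servings → $14.25.
spinach only: max(261/40, 7.5/3.3) = 6.525 servings → $3.26.
strawberries + bell pepper: the both-tight solution has a negative serving — not a feasible corner.
strawberries + spinach with both tight: 1.678 servings and 2.12 servings → $2.99.
bell pepper + spinach with both tight: 1.084 servings and 2.109 servings → $2.08.
The minimum over all feasible corners is $2.08.

$2.08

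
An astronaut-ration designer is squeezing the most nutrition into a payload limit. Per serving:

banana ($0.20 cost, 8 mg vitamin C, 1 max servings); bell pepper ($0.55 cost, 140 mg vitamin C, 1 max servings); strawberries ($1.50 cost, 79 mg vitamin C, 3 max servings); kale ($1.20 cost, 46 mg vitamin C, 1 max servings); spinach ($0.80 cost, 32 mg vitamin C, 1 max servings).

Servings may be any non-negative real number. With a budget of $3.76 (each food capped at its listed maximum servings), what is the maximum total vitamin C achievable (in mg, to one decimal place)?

Vitamin C per dollar: bell pepper 254.5, strawberries 52.67, banana 40, spinach 40, kale 38.33.
Take 1 serving of bell pepper: spends $0.55, +140.0 mg vitamin C (running total 140.0 mg).
Take 2.14 servings of strawberries: spends $3.21, +169.1 mg vitamin C (running total 309.1 mg).
Filling greedily by vitamin C-per-dollar is optimal for one linear limit, giving 309.1 mg.

309.1 mg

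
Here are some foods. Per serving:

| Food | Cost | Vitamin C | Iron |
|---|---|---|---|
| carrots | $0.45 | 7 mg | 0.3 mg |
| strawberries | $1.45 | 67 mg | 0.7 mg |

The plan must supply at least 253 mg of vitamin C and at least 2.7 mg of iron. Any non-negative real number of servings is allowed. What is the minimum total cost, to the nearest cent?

Check every corner: each single food scaled to meet both minima, and each pair solved so both constraints bind.
carrots only: max(253/7, 2.7/0.3) = 36.14 servings → $16.26.
strawberries only: max(253/67, 2.7/0.7) = 3.857 servings → $5.59.
carrots + strawberries with both tight: 0.25 servings and 3.75 servings → $5.55.
Cheapest feasible corner: $5.55.

$5.55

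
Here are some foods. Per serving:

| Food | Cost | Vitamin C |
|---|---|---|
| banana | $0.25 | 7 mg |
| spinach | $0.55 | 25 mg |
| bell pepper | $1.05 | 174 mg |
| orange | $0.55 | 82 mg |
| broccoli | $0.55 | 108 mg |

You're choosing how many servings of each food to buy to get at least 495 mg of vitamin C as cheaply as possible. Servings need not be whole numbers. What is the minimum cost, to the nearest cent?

$2.52

Cost per mg of vitamin C: broccoli $0.0051, bell pepper $0.0060, orange $0.0067, spinach $0.0220, banana $0.0357.
With no serving limits, use only broccoli: 495 mg / 108 mg = 4.583 servings × $0.55 = $2.52.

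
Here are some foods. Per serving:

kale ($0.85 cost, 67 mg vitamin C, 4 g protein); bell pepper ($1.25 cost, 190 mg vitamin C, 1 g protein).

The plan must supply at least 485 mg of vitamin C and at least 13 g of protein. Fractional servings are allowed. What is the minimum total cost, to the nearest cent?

A basic optimal solution has at most two foods positive. Try each food alone and each pair with both targets met exactly.
kale only: max(485/67, 13/4) = 7.239 servings → $6.15.
bell pepper only: max(485/190, 13/1) = 13 servings → $16.25.
kale + bell pepper with both tight: 2.864 servings and 1.543 servings → $4.36.
So the least-cost plan costs $4.36.

$4.36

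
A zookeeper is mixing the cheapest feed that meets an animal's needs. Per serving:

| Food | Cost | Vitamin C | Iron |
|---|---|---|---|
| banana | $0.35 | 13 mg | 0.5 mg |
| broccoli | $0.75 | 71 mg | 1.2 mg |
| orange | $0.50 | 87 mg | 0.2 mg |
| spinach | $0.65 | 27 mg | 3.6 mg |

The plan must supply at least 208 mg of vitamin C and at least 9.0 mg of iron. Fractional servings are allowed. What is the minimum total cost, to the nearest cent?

A basic optimal solution has at most two foods positive. Try each food alone and each pair with both targets met exactly.
banana only: max(208/13, 9.0/0.5) = 18 servings → $6.30.
broccoli only: max(208/71, 9.0/1.2) = 7.5 servings → $5.62.
orange only: max(208/87, 9.0/0.2) = 45 servings → $22.50.
spinach only: max(208/27, 9.0/3.6) = 7.704 servings → $5.01.
banana + broccoli: the both-tight solution has a negative serving — not a feasible corner.
banana + orange: the both-tight solution has a negative serving — not a feasible corner.
banana + spinach with both tight: 15.19 servings and 0.3904 servings → $5.57.
broccoli + orange: the both-tight solution has a negative serving — not a feasible corner.
broccoli + spinach with both tight: 2.266 servings and 1.745 servings → $2.83.
orange + spinach with both tight: 1.643 servings and 2.409 servings → $2.39.
The minimum over all feasible corners is $2.39.

$2.39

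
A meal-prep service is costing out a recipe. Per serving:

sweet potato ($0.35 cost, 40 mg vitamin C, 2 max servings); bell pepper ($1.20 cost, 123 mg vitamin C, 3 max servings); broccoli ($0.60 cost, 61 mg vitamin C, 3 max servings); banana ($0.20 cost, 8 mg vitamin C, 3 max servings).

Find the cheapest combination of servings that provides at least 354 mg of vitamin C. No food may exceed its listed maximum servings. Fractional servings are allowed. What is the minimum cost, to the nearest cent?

Cost per mg of vitamin C: sweet potato $0.0088, bell pepper $0.0098, broccoli $0.0098, banana $0.0250.
Take 2 servings of sweet potato: +80.0 mg vitamin C for $0.70 (total $0.70, still need 274.0 mg).
Take 2.228 servings of bell pepper: +274.0 mg vitamin C for $2.67 (total $3.37, still need 0.0 mg).
Greedy by cheapest-per-mg is optimal for a single linear constraint, so the minimum cost is $3.37.

$3.37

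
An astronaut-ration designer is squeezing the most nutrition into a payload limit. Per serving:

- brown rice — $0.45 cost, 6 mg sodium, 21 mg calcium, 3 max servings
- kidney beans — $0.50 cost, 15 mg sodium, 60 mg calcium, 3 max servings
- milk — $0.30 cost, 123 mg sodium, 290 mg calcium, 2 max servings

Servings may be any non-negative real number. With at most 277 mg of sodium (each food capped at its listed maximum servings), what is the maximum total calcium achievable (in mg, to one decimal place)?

747.6 mg

Calcium per mg sodium: kidney beans 4, brown rice 3.5, milk 2.358.
Take 3 servings of kidney beans: uses 45 mg sodium, +180.0 mg calcium (running total 180.0 mg).
Take 3 servings of brown rice: uses 18 mg sodium, +63.0 mg calcium (running total 243.0 mg).
Take 1.74 servings of milk: uses 214 mg sodium, +504.6 mg calcium (running total 747.6 mg).
Filling greedily by calcium-per-mg sodium is optimal for one linear limit, giving 747.6 mg.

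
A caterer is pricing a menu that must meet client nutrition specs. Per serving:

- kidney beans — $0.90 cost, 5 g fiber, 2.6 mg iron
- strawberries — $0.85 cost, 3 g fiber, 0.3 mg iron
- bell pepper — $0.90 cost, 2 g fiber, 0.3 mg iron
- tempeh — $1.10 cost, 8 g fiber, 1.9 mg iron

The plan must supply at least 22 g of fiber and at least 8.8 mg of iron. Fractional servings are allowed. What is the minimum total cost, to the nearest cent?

For a min-cost LP with two ≥-constraints, a basic feasible solution has at most two positive variables.
kidney beans only: max(22/5, 8.8/2.6) = 4.4 servings → $3.96.
strawberries only: max(22/3, 8.8/0.3) = 29.33 servings → $24.93.
bell pepper only: max(22/2, 8.8/0.3) = 29.33 servings → $26.40.
tempeh only: max(22/8, 8.8/1.9) = 4.632 servings → $5.09.
kidney beans + strawberries with both tight: 3.143 servings and 2.095 servings → $4.61.
kidney beans + bell pepper with both tight: 2.973 servings and 3.568 servings → $5.89.
kidney beans + tempeh with both tight: 2.531 servings and 1.168 servings → $3.56.
strawberries + bell pepper with both targets exact would need a negative amount; discard.
strawberries + tempeh: the both-tight solution has a negative serving — not a feasible corner.
bell pepper + tempeh: the both-tight solution has a negative serving — not a feasible corner.
Cheapest feasible corner: $3.56.

$3.56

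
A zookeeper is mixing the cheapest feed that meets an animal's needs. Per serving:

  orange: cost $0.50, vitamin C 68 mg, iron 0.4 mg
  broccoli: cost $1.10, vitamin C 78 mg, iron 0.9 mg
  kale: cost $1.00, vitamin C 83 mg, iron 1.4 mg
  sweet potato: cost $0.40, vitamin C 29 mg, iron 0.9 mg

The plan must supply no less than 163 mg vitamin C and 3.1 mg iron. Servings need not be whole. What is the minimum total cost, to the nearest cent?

$1.75

This is a tiny linear program; its minimum lies at a vertex of the feasible set. List the vertices and price them.
orange only: max(163/68, 3.1/0.4) = 7.75 servings → $3.88.
broccoli only: max(163/78, 3.1/0.9) = 3.444 servings → $3.79.
kale only: max(163/83, 3.1/1.4) = 2.214 servings → $2.21.
sweet potato only: max(163/29, 3.1/0.9) = 5.621 servings → $2.25.
orange + broccoli with both targets exact would need a negative amount; discard.
orange + kale: the both-tight solution has a negative serving — not a feasible corner.
orange + sweet potato with both tight: 1.145 servings and 2.935 servings → $1.75.
broccoli + kale with both targets exact would need a negative amount; discard.
broccoli + sweet potato with both tight: 1.288 servings and 2.156 servings → $2.28.
kale + sweet potato with both tight: 1.666 servings and 0.8534 servings → $2.01.
So the least-cost plan costs $1.75.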